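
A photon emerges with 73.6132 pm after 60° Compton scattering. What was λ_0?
72.4000 pm

From λ' = λ + Δλ, we have λ = λ' - Δλ

First calculate the Compton shift:
Δλ = λ_C(1 - cos θ)
Δλ = 2.4263 × (1 - cos(60°))
Δλ = 2.4263 × 0.5000
Δλ = 1.2132 pm

Initial wavelength:
λ = λ' - Δλ
λ = 73.6132 - 1.2132
λ = 72.4000 pm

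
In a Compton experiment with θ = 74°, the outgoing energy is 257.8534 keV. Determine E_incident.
406.3999 keV

Convert final energy to wavelength (hc ≈ 1239.842 keV·pm):
λ' = hc/E' = 1239.842 / 257.8534 = 4.8083 pm

Calculate the Compton shift:
Δλ = λ_C(1 - cos(74°))
Δλ = 2.4263 × (1 - cos(74°))
Δλ = 1.7575 pm

Initial wavelength:
λ = λ' - Δλ = 4.8083 - 1.7575 = 3.0508 pm

Initial energy:
E = hc/λ = 1239.842 / 3.0508 = 406.3999 keV

(Intermediate values are shown rounded; full precision is carried through to the final answer.)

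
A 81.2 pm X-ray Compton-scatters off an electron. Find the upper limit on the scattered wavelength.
86.0526 pm (at θ = 180°)

The Compton shift is Δλ = λ_C(1 − cos θ).

Since cos θ ranges from −1 to 1, the factor (1 − cos θ) ranges from 0 to 2; the maximum shift occurs at θ = 180° (backscattering):
Δλ_max = 2λ_C = 2 × 2.4263 pm = 4.8526 pm

Maximum scattered wavelength:
λ'_max = λ₀ + Δλ_max = 81.2 + 4.8526 = 86.0526 pm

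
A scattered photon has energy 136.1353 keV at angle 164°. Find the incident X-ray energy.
285.1001 keV

Convert final energy to wavelength (hc ≈ 1239.842 keV·pm):
λ' = hc/E' = 1239.842 / 136.1353 = 9.1074 pm

Calculate the Compton shift:
Δλ = λ_C(1 - cos(164°))
Δλ = 2.4263 × (1 - cos(164°))
Δλ = 4.7586 pm

Initial wavelength:
λ = λ' - Δλ = 9.1074 - 4.7586 = 4.3488 pm

Initial energy:
E = hc/λ = 1239.842 / 4.3488 = 285.1001 keV

(Intermediate values are shown rounded; full precision is carried through to the final answer.)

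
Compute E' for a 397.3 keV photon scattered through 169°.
156.3737 keV

First convert energy to wavelength:
λ = hc/E, with hc ≈ 1239.842 keV·pm (i.e. 1239.842 eV·nm)

For E = 397.3 keV = 397300 eV:
λ = 1239.842 keV·pm / 397.3 keV
λ = 3.1207 pm

Calculate the Compton shift:
Δλ = λ_C(1 - cos(169°)) = 2.4263 × 1.9816
Δλ = 4.8080 pm

Final wavelength:
λ' = 3.1207 + 4.8080 = 7.9287 pm

Final energy:
E' = hc/λ' = 1239.842 / 7.9287 = 156.3737 keV

(Intermediate values are shown rounded; full precision is carried through to the final answer.)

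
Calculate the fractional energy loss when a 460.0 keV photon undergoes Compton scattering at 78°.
0.4162 (or 41.62%)

Calculate initial and final photon energies:

Initial: E₀ = 460.0 keV → λ₀ = 2.6953 pm
Compton shift: Δλ = 1.9219 pm
Final wavelength: λ' = 4.6172 pm
Final energy: E' = 268.5291 keV

Fractional energy loss:
(E₀ - E')/E₀ = (460.0000 - 268.5291)/460.0000
= 191.4709/460.0000
= 0.4162
= 41.62%

(Intermediate values are shown rounded; full precision is carried through to the final answer.)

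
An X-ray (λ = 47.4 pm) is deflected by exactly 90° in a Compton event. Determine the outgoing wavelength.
49.8263 pm

Using the Compton formula: λ' = λ + λ_C(1 − cos θ)

For θ = 90°, cos θ = 0 (exact) = 0.0000, so:
1 − cos 90° = 1 − (0) = 1.0000

Δλ = λ_C × 1.0000 = 2.4263 × 1.0000 = 2.4263 pm

λ' = 47.4 + 2.4263 = 49.8263 pm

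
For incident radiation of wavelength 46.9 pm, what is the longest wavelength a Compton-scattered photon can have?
51.7526 pm (at θ = 180°)

The Compton shift is Δλ = λ_C(1 − cos θ).

Since cos θ ranges from −1 to 1, the factor (1 − cos θ) ranges from 0 to 2; the maximum shift occurs at θ = 180° (backscattering):
Δλ_max = 2λ_C = 2 × 2.4263 pm = 4.8526 pm

Maximum scattered wavelength:
λ'_max = λ₀ + Δλ_max = 46.9 + 4.8526 = 51.7526 pm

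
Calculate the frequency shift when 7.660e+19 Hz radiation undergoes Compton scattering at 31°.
6.231e+18 Hz (decrease)

Convert frequency to wavelength (c = 299792458 m/s):
λ₀ = c/f₀ = 299792458/7.660e+19 = 3.9137397e-12 m = 3.9137 pm

Calculate Compton shift:
Δλ = λ_C(1 - cos(31°)) = 0.3466 pm

Final wavelength:
λ' = λ₀ + Δλ = 3.9137 + 0.3466 = 4.2603 pm

Final frequency:
f' = c/λ' = 299792458/4.2602961e-12 = 7.0368925e+19 Hz

Frequency shift (decrease):
Δf = f₀ - f' = 7.660e+19 - 7.0368925e+19 = 6.231e+18 Hz

(Intermediate values are shown rounded; full precision is carried through to the final answer.)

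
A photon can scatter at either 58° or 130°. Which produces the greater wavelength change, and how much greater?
130° produces the larger shift by a factor of 3.495

Calculate both shifts using Δλ = λ_C(1 - cos θ):

For θ₁ = 58°:
Δλ₁ = 2.4263 × (1 - cos(58°))
Δλ₁ = 2.4263 × 0.4701
Δλ₁ = 1.1406 pm

For θ₂ = 130°:
Δλ₂ = 2.4263 × (1 - cos(130°))
Δλ₂ = 2.4263 × 1.6428
Δλ₂ = 3.9859 pm

The 130° angle produces the larger shift.
Ratio: 3.9859/1.1406 = 3.495

(Intermediate values are shown rounded; full precision is carried through to the final answer.)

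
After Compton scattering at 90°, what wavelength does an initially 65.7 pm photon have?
68.1263 pm

Using the Compton formula: λ' = λ + λ_C(1 − cos θ)

For θ = 90°, cos θ = 0 (exact) = 0.0000, so:
1 − cos 90° = 1 − (0) = 1.0000

Δλ = λ_C × 1.0000 = 2.4263 × 1.0000 = 2.4263 pm

λ' = 65.7 + 2.4263 = 68.1263 pm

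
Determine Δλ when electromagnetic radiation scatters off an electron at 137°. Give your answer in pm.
4.2008 pm

Using the Compton scattering formula:
Δλ = λ_C(1 - cos θ)

where λ_C = h/(m_e·c) ≈ 2.4263 pm is the Compton wavelength of an electron.

For θ = 137°:
cos(137°) = -0.7314
1 - cos(137°) = 1.7314

Δλ = 2.4263 × 1.7314
Δλ = 4.2008 pm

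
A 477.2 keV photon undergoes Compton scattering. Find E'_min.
166.4043 keV (at θ = 180°)

The scattered photon has minimum energy when its wavelength is maximum, i.e., when the Compton shift Δλ = λ_C(1 − cos θ) is maximum. This occurs at θ = 180° (backscattering), giving Δλ_max = 2λ_C = 4.8526 pm.

Initial wavelength: λ₀ = hc/E₀ = 2.5982 pm
Maximum final wavelength: λ'_max = λ₀ + 2λ_C = 2.5982 + 4.8526 = 7.4508 pm
Minimum final energy: E'_min = hc/λ'_max = 166.4043 keV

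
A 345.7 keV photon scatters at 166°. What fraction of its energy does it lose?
0.5714 (or 57.14%)

Calculate initial and final photon energies:

Initial: E₀ = 345.7 keV → λ₀ = 3.5865 pm
Compton shift: Δλ = 4.7805 pm
Final wavelength: λ' = 8.3670 pm
Final energy: E' = 148.1821 keV

Fractional energy loss:
(E₀ - E')/E₀ = (345.7000 - 148.1821)/345.7000
= 197.5179/345.7000
= 0.5714
= 57.14%

(Intermediate values are shown rounded; full precision is carried through to the final answer.)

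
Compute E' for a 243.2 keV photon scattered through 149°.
129.0951 keV

First convert energy to wavelength:
λ = hc/E, with hc ≈ 1239.842 keV·pm (i.e. 1239.842 eV·nm)

For E = 243.2 keV = 243200 eV:
λ = 1239.842 keV·pm / 243.2 keV
λ = 5.0980 pm

Calculate the Compton shift:
Δλ = λ_C(1 - cos(149°)) = 2.4263 × 1.8572
Δλ = 4.5061 pm

Final wavelength:
λ' = 5.0980 + 4.5061 = 9.6041 pm

Final energy:
E' = hc/λ' = 1239.842 / 9.6041 = 129.0951 keV

(Intermediate values are shown rounded; full precision is carried through to the final answer.)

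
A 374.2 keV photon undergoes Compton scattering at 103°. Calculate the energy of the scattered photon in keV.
197.2567 keV

First convert energy to wavelength:
λ = hc/E, with hc ≈ 1239.842 keV·pm (i.e. 1239.842 eV·nm)

For E = 374.2 keV = 374200 eV:
λ = 1239.842 keV·pm / 374.2 keV
λ = 3.3133 pm

Calculate the Compton shift:
Δλ = λ_C(1 - cos(103°)) = 2.4263 × 1.2250
Δλ = 2.9721 pm

Final wavelength:
λ' = 3.3133 + 2.9721 = 6.2854 pm

Final energy:
E' = hc/λ' = 1239.842 / 6.2854 = 197.2567 keV

(Intermediate values are shown rounded; full precision is carried through to the final answer.)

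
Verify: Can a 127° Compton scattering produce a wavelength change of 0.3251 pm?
No, inconsistent

Calculate the expected shift for θ = 127°:

Δλ_expected = λ_C(1 - cos(127°))
Δλ_expected = 2.4263 × (1 - cos(127°))
Δλ_expected = 2.4263 × 1.6018
Δλ_expected = 3.8865 pm

Given shift: 0.3251 pm
Expected shift: 3.8865 pm
Difference: 3.5614 pm

The values do not match. The given shift corresponds to θ ≈ 30.0°, not 127°.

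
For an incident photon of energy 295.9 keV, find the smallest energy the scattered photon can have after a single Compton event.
137.1098 keV (at θ = 180°)

The scattered photon has minimum energy when its wavelength is maximum, i.e., when the Compton shift Δλ = λ_C(1 − cos θ) is maximum. This occurs at θ = 180° (backscattering), giving Δλ_max = 2λ_C = 4.8526 pm.

Initial wavelength: λ₀ = hc/E₀ = 4.1901 pm
Maximum final wavelength: λ'_max = λ₀ + 2λ_C = 4.1901 + 4.8526 = 9.0427 pm
Minimum final energy: E'_min = hc/λ'_max = 137.1098 keV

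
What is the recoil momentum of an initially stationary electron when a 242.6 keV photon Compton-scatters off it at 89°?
1.5565e-22 kg·m/s

The electron is initially at rest, so by conservation of momentum:
p⃗_e = p⃗₀ − p⃗'  (incident photon momentum minus scattered photon momentum)

Photon momentum magnitudes (p = h/λ = E/c):
λ₀ = hc/E₀ = 5.1106 pm → p₀ = h/λ₀ = 1.2965e-22 kg·m/s
Δλ = λ_C(1 − cos 89°) = 2.3840 pm
λ' = 7.4946 pm → p' = h/λ' = 8.8411e-23 kg·m/s

The scattered photon makes angle θ = 89° with the incident direction, so by the law of cosines:
|p⃗_e|² = p₀² + p'² − 2p₀p'cos θ
|p⃗_e|² = (1.2965e-22)² + (8.8411e-23)² − 2·1.2965e-22·8.8411e-23·cos(89°)
|p⃗_e| = 1.5565e-22 kg·m/s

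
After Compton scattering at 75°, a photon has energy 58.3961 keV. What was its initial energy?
63.8000 keV

Convert final energy to wavelength (hc ≈ 1239.842 keV·pm):
λ' = hc/E' = 1239.842 / 58.3961 = 21.2316 pm

Calculate the Compton shift:
Δλ = λ_C(1 - cos(75°))
Δλ = 2.4263 × (1 - cos(75°))
Δλ = 1.7983 pm

Initial wavelength:
λ = λ' - Δλ = 21.2316 - 1.7983 = 19.4333 pm

Initial energy:
E = hc/λ = 1239.842 / 19.4333 = 63.8000 keV

(Intermediate values are shown rounded; full precision is carried through to the final answer.)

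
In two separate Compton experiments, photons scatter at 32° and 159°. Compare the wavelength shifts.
159° produces the larger shift by a factor of 12.725

Calculate both shifts using Δλ = λ_C(1 - cos θ):

For θ₁ = 32°:
Δλ₁ = 2.4263 × (1 - cos(32°))
Δλ₁ = 2.4263 × 0.1520
Δλ₁ = 0.3687 pm

For θ₂ = 159°:
Δλ₂ = 2.4263 × (1 - cos(159°))
Δλ₂ = 2.4263 × 1.9336
Δλ₂ = 4.6915 pm

The 159° angle produces the larger shift.
Ratio: 4.6915/0.3687 = 12.725

(Intermediate values are shown rounded; full precision is carried through to the final answer.)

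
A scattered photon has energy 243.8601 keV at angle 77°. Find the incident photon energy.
387.0001 keV

Convert final energy to wavelength (hc ≈ 1239.842 keV·pm):
λ' = hc/E' = 1239.842 / 243.8601 = 5.0842 pm

Calculate the Compton shift:
Δλ = λ_C(1 - cos(77°))
Δλ = 2.4263 × (1 - cos(77°))
Δλ = 1.8805 pm

Initial wavelength:
λ = λ' - Δλ = 5.0842 - 1.8805 = 3.2037 pm

Initial energy:
E = hc/λ = 1239.842 / 3.2037 = 387.0001 keV

(Intermediate values are shown rounded; full precision is carried through to the final answer.)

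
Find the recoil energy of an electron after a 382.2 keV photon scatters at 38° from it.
52.3068 keV

By energy conservation: K_e = E_initial - E_final

First find the scattered photon energy:
Initial wavelength: λ = hc/E = 3.2440 pm
Compton shift: Δλ = λ_C(1 - cos(38°)) = 0.5144 pm
Final wavelength: λ' = 3.2440 + 0.5144 = 3.7583 pm
Final photon energy: E' = hc/λ' = 329.8932 keV

Electron kinetic energy:
K_e = E - E' = 382.2000 - 329.8932 = 52.3068 keV

(Intermediate values are shown rounded; full precision is carried through to the final answer.)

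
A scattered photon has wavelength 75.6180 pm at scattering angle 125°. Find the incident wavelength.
71.8000 pm

From λ' = λ + Δλ, we have λ = λ' - Δλ

First calculate the Compton shift:
Δλ = λ_C(1 - cos θ)
Δλ = 2.4263 × (1 - cos(125°))
Δλ = 2.4263 × 1.5736
Δλ = 3.8180 pm

Initial wavelength:
λ = λ' - Δλ
λ = 75.6180 - 3.8180
λ = 71.8000 pm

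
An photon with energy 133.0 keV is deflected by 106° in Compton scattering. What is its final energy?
99.8487 keV

First convert energy to wavelength:
λ = hc/E, with hc ≈ 1239.842 keV·pm (i.e. 1239.842 eV·nm)

For E = 133.0 keV = 133000 eV:
λ = 1239.842 keV·pm / 133.0 keV
λ = 9.3221 pm

Calculate the Compton shift:
Δλ = λ_C(1 - cos(106°)) = 2.4263 × 1.2756
Δλ = 3.0951 pm

Final wavelength:
λ' = 9.3221 + 3.0951 = 12.4172 pm

Final energy:
E' = hc/λ' = 1239.842 / 12.4172 = 99.8487 keV

(Intermediate values are shown rounded; full precision is carried through to the final answer.)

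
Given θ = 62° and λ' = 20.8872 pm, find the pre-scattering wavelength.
19.6000 pm

From λ' = λ + Δλ, we have λ = λ' - Δλ

First calculate the Compton shift:
Δλ = λ_C(1 - cos θ)
Δλ = 2.4263 × (1 - cos(62°))
Δλ = 2.4263 × 0.5305
Δλ = 1.2872 pm

Initial wavelength:
λ = λ' - Δλ
λ = 20.8872 - 1.2872
λ = 19.6000 pm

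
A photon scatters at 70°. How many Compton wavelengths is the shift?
0.6580 λ_C

The Compton shift formula is:
Δλ = λ_C(1 - cos θ)

Dividing both sides by λ_C:
Δλ/λ_C = 1 - cos θ

For θ = 70°:
Δλ/λ_C = 1 - cos(70°)
Δλ/λ_C = 1 - 0.3420
Δλ/λ_C = 0.6580

This means the shift is 0.6580 × λ_C = 1.5965 pm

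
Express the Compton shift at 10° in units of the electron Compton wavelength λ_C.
0.0152 λ_C

The Compton shift formula is:
Δλ = λ_C(1 - cos θ)

Dividing both sides by λ_C:
Δλ/λ_C = 1 - cos θ

For θ = 10°:
Δλ/λ_C = 1 - cos(10°)
Δλ/λ_C = 1 - 0.9848
Δλ/λ_C = 0.0152

This means the shift is 0.0152 × λ_C = 0.0369 pm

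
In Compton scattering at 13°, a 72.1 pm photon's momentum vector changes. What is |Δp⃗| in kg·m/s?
2.0798e-24 kg·m/s

Photon momentum magnitude is p = h/λ.

Initial momentum:
p₀ = h/λ = 6.6261e-34/7.2100e-11 = 9.1901e-24 kg·m/s

After scattering:
λ' = λ + Δλ = 72.1 + 0.0622 = 72.1622 pm
p' = h/λ' = 6.6261e-34/7.2162e-11 = 9.1822e-24 kg·m/s

Momentum is a vector; the scattered photon's direction makes angle θ = 13° with the incident direction. The magnitude of the vector change Δp⃗ = p⃗₀ − p⃗' is found from the law of cosines:
|Δp⃗|² = p₀² + p'² − 2p₀p'cos θ
|Δp⃗|² = (9.1901e-24)² + (9.1822e-24)² − 2·9.1901e-24·9.1822e-24·cos(13°)
|Δp⃗| = 2.0798e-24 kg·m/s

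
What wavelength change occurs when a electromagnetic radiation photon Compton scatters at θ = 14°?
0.0721 pm

Using the Compton scattering formula:
Δλ = λ_C(1 - cos θ)

where λ_C = h/(m_e·c) ≈ 2.4263 pm is the Compton wavelength of an electron.

For θ = 14°:
cos(14°) = 0.9703
1 - cos(14°) = 0.0297

Δλ = 2.4263 × 0.0297
Δλ = 0.0721 pm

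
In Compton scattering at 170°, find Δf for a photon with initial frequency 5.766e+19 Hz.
2.773e+19 Hz (decrease)

Convert frequency to wavelength (c = 299792458 m/s):
λ₀ = c/f₀ = 299792458/5.766e+19 = 5.1993142e-12 m = 5.1993 pm

Calculate Compton shift:
Δλ = λ_C(1 - cos(170°)) = 4.8158 pm

Final wavelength:
λ' = λ₀ + Δλ = 5.1993 + 4.8158 = 10.0151 pm

Final frequency:
f' = c/λ' = 299792458/1.0015074e-11 = 2.9934124e+19 Hz

Frequency shift (decrease):
Δf = f₀ - f' = 5.766e+19 - 2.9934124e+19 = 2.773e+19 Hz

(Intermediate values are shown rounded; full precision is carried through to the final answer.)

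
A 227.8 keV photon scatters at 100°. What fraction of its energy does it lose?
0.3435 (or 34.35%)

Calculate initial and final photon energies:

Initial: E₀ = 227.8 keV → λ₀ = 5.4427 pm
Compton shift: Δλ = 2.8476 pm
Final wavelength: λ' = 8.2903 pm
Final energy: E' = 149.5531 keV

Fractional energy loss:
(E₀ - E')/E₀ = (227.8000 - 149.5531)/227.8000
= 78.2469/227.8000
= 0.3435
= 34.35%

(Intermediate values are shown rounded; full precision is carried through to the final answer.)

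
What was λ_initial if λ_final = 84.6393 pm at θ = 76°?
82.8000 pm

From λ' = λ + Δλ, we have λ = λ' - Δλ

First calculate the Compton shift:
Δλ = λ_C(1 - cos θ)
Δλ = 2.4263 × (1 - cos(76°))
Δλ = 2.4263 × 0.7581
Δλ = 1.8393 pm

Initial wavelength:
λ = λ' - Δλ
λ = 84.6393 - 1.8393
λ = 82.8000 pm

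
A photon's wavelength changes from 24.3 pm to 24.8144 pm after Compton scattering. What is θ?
38.00°

First find the wavelength shift:
Δλ = λ' - λ = 24.8144 - 24.3 = 0.5144 pm

Using Δλ = λ_C(1 - cos θ), with λ_C = h/(m_e·c) ≈ 2.42631024 pm:
cos θ = 1 - Δλ/λ_C
cos θ = 1 - 0.5144/2.42631024
cos θ = 0.787991

θ = arccos(0.787991)
θ = 38.00°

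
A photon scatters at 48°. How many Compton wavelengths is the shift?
0.3309 λ_C

The Compton shift formula is:
Δλ = λ_C(1 - cos θ)

Dividing both sides by λ_C:
Δλ/λ_C = 1 - cos θ

For θ = 48°:
Δλ/λ_C = 1 - cos(48°)
Δλ/λ_C = 1 - 0.6691
Δλ/λ_C = 0.3309

This means the shift is 0.3309 × λ_C = 0.8028 pm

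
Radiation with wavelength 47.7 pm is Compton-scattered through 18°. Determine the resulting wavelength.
47.8188 pm

Using the Compton scattering formula:
λ' = λ + Δλ = λ + λ_C(1 - cos θ)

Given:
- Initial wavelength λ = 47.7 pm
- Scattering angle θ = 18°
- Compton wavelength λ_C ≈ 2.4263 pm

Calculate the shift:
Δλ = 2.4263 × (1 - cos(18°))
Δλ = 2.4263 × 0.0489
Δλ = 0.1188 pm

Final wavelength:
λ' = 47.7 + 0.1188 = 47.8188 pm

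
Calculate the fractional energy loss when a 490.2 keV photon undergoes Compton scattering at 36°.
0.1548 (or 15.48%)

Calculate initial and final photon energies:

Initial: E₀ = 490.2 keV → λ₀ = 2.5293 pm
Compton shift: Δλ = 0.4634 pm
Final wavelength: λ' = 2.9926 pm
Final energy: E' = 414.2969 keV

Fractional energy loss:
(E₀ - E')/E₀ = (490.2000 - 414.2969)/490.2000
= 75.9031/490.2000
= 0.1548
= 15.48%

(Intermediate values are shown rounded; full precision is carried through to the final answer.)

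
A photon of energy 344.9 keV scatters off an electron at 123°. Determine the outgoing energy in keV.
168.8569 keV

First convert energy to wavelength:
λ = hc/E, with hc ≈ 1239.842 keV·pm (i.e. 1239.842 eV·nm)

For E = 344.9 keV = 344900 eV:
λ = 1239.842 keV·pm / 344.9 keV
λ = 3.5948 pm

Calculate the Compton shift:
Δλ = λ_C(1 - cos(123°)) = 2.4263 × 1.5446
Δλ = 3.7478 pm

Final wavelength:
λ' = 3.5948 + 3.7478 = 7.3426 pm

Final energy:
E' = hc/λ' = 1239.842 / 7.3426 = 168.8569 keV

(Intermediate values are shown rounded; full precision is carried through to the final answer.)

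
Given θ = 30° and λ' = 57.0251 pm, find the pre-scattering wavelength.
56.7000 pm

From λ' = λ + Δλ, we have λ = λ' - Δλ

First calculate the Compton shift:
Δλ = λ_C(1 - cos θ)
Δλ = 2.4263 × (1 - cos(30°))
Δλ = 2.4263 × 0.1340
Δλ = 0.3251 pm

Initial wavelength:
λ = λ' - Δλ
λ = 57.0251 - 0.3251
λ = 56.7000 pm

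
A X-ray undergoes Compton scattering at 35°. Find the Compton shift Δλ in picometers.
0.4388 pm

Using the Compton scattering formula:
Δλ = λ_C(1 - cos θ)

where λ_C = h/(m_e·c) ≈ 2.4263 pm is the Compton wavelength of an electron.

For θ = 35°:
cos(35°) = 0.8192
1 - cos(35°) = 0.1808

Δλ = 2.4263 × 0.1808
Δλ = 0.4388 pm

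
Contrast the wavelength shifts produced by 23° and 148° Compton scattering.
148° produces the larger shift by a factor of 23.247

Calculate both shifts using Δλ = λ_C(1 - cos θ):

For θ₁ = 23°:
Δλ₁ = 2.4263 × (1 - cos(23°))
Δλ₁ = 2.4263 × 0.0795
Δλ₁ = 0.1929 pm

For θ₂ = 148°:
Δλ₂ = 2.4263 × (1 - cos(148°))
Δλ₂ = 2.4263 × 1.8480
Δλ₂ = 4.4839 pm

The 148° angle produces the larger shift.
Ratio: 4.4839/0.1929 = 23.247

(Intermediate values are shown rounded; full precision is carried through to the final answer.)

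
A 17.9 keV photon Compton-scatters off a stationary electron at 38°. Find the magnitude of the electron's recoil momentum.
6.2063e-24 kg·m/s

The electron is initially at rest, so by conservation of momentum:
p⃗_e = p⃗₀ − p⃗'  (incident photon momentum minus scattered photon momentum)

Photon momentum magnitudes (p = h/λ = E/c):
λ₀ = hc/E₀ = 69.2649 pm → p₀ = h/λ₀ = 9.5663e-24 kg·m/s
Δλ = λ_C(1 − cos 38°) = 0.5144 pm
λ' = 69.7793 pm → p' = h/λ' = 9.4958e-24 kg·m/s

The scattered photon makes angle θ = 38° with the incident direction, so by the law of cosines:
|p⃗_e|² = p₀² + p'² − 2p₀p'cos θ
|p⃗_e|² = (9.5663e-24)² + (9.4958e-24)² − 2·9.5663e-24·9.4958e-24·cos(38°)
|p⃗_e| = 6.2063e-24 kg·m/s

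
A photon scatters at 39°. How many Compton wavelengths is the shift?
0.2229 λ_C

The Compton shift formula is:
Δλ = λ_C(1 - cos θ)

Dividing both sides by λ_C:
Δλ/λ_C = 1 - cos θ

For θ = 39°:
Δλ/λ_C = 1 - cos(39°)
Δλ/λ_C = 1 - 0.7771
Δλ/λ_C = 0.2229

This means the shift is 0.2229 × λ_C = 0.5407 pm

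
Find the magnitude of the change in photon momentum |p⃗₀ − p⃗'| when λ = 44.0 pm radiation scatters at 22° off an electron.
5.7357e-24 kg·m/s

Photon momentum magnitude is p = h/λ.

Initial momentum:
p₀ = h/λ = 6.6261e-34/4.4000e-11 = 1.5059e-23 kg·m/s

After scattering:
λ' = λ + Δλ = 44.0 + 0.1767 = 44.1767 pm
p' = h/λ' = 6.6261e-34/4.4177e-11 = 1.4999e-23 kg·m/s

Momentum is a vector; the scattered photon's direction makes angle θ = 22° with the incident direction. The magnitude of the vector change Δp⃗ = p⃗₀ − p⃗' is found from the law of cosines:
|Δp⃗|² = p₀² + p'² − 2p₀p'cos θ
|Δp⃗|² = (1.5059e-23)² + (1.4999e-23)² − 2·1.5059e-23·1.4999e-23·cos(22°)
|Δp⃗| = 5.7357e-24 kg·m/s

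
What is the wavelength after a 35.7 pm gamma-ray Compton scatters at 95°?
38.3378 pm

Using the Compton scattering formula:
λ' = λ + Δλ = λ + λ_C(1 - cos θ)

Given:
- Initial wavelength λ = 35.7 pm
- Scattering angle θ = 95°
- Compton wavelength λ_C ≈ 2.4263 pm

Calculate the shift:
Δλ = 2.4263 × (1 - cos(95°))
Δλ = 2.4263 × 1.0872
Δλ = 2.6378 pm

Final wavelength:
λ' = 35.7 + 2.6378 = 38.3378 pm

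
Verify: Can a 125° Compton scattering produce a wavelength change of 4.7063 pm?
No, inconsistent

Calculate the expected shift for θ = 125°:

Δλ_expected = λ_C(1 - cos(125°))
Δλ_expected = 2.4263 × (1 - cos(125°))
Δλ_expected = 2.4263 × 1.5736
Δλ_expected = 3.8180 pm

Given shift: 4.7063 pm
Expected shift: 3.8180 pm
Difference: 0.8883 pm

The values do not match. The given shift corresponds to θ ≈ 160.0°, not 125°.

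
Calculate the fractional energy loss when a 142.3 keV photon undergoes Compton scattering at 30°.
0.0360 (or 3.60%)

Calculate initial and final photon energies:

Initial: E₀ = 142.3 keV → λ₀ = 8.7129 pm
Compton shift: Δλ = 0.3251 pm
Final wavelength: λ' = 9.0379 pm
Final energy: E' = 137.1820 keV

Fractional energy loss:
(E₀ - E')/E₀ = (142.3000 - 137.1820)/142.3000
= 5.1180/142.3000
= 0.0360
= 3.60%

(Intermediate values are shown rounded; full precision is carried through to the final answer.)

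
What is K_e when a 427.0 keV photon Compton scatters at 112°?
228.2702 keV

By energy conservation: K_e = E_initial - E_final

First find the scattered photon energy:
Initial wavelength: λ = hc/E = 2.9036 pm
Compton shift: Δλ = λ_C(1 - cos(112°)) = 3.3352 pm
Final wavelength: λ' = 2.9036 + 3.3352 = 6.2388 pm
Final photon energy: E' = hc/λ' = 198.7298 keV

Electron kinetic energy:
K_e = E - E' = 427.0000 - 198.7298 = 228.2702 keV

(Intermediate values are shown rounded; full precision is carried through to the final answer.)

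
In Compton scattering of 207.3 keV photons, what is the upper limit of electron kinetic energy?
92.8551 keV

Maximum energy transfer occurs at θ = 180° (backscattering).

Initial photon: E₀ = 207.3 keV → λ₀ = 5.9809 pm

Maximum Compton shift (at 180°):
Δλ_max = 2λ_C = 2 × 2.4263 = 4.8526 pm

Final wavelength:
λ' = 5.9809 + 4.8526 = 10.8335 pm

Minimum photon energy (maximum energy to electron):
E'_min = hc/λ' = 114.4449 keV

Maximum electron kinetic energy:
K_max = E₀ - E'_min = 207.3000 - 114.4449 = 92.8551 keV

(Intermediate values are shown rounded; full precision is carried through to the final answer.)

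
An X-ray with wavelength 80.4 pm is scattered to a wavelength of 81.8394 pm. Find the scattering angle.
66.00°

First find the wavelength shift:
Δλ = λ' - λ = 81.8394 - 80.4 = 1.4394 pm

Using Δλ = λ_C(1 - cos θ), with λ_C = h/(m_e·c) ≈ 2.42631024 pm:
cos θ = 1 - Δλ/λ_C
cos θ = 1 - 1.4394/2.42631024
cos θ = 0.406754

θ = arccos(0.406754)
θ = 66.00°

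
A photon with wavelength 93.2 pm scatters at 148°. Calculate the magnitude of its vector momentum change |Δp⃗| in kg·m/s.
1.3355e-23 kg·m/s

Photon momentum magnitude is p = h/λ.

Initial momentum:
p₀ = h/λ = 6.6261e-34/9.3200e-11 = 7.1095e-24 kg·m/s

After scattering:
λ' = λ + Δλ = 93.2 + 4.4839 = 97.6839 pm
p' = h/λ' = 6.6261e-34/9.7684e-11 = 6.7832e-24 kg·m/s

Momentum is a vector; the scattered photon's direction makes angle θ = 148° with the incident direction. The magnitude of the vector change Δp⃗ = p⃗₀ − p⃗' is found from the law of cosines:
|Δp⃗|² = p₀² + p'² − 2p₀p'cos θ
|Δp⃗|² = (7.1095e-24)² + (6.7832e-24)² − 2·7.1095e-24·6.7832e-24·cos(148°)
|Δp⃗| = 1.3355e-23 kg·m/s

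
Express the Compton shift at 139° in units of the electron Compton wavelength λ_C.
1.7547 λ_C

The Compton shift formula is:
Δλ = λ_C(1 - cos θ)

Dividing both sides by λ_C:
Δλ/λ_C = 1 - cos θ

For θ = 139°:
Δλ/λ_C = 1 - cos(139°)
Δλ/λ_C = 1 - -0.7547
Δλ/λ_C = 1.7547

This means the shift is 1.7547 × λ_C = 4.2575 pm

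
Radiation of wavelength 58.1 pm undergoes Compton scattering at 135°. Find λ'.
62.2420 pm

Using the Compton formula: λ' = λ + λ_C(1 − cos θ)

For θ = 135°, cos θ = -√2/2 (exact) ≈ -0.7071, so:
1 − cos 135° = 1 − (-√2/2) ≈ 1.7071

Δλ = λ_C × 1.7071 = 2.4263 × 1.7071 = 4.1420 pm

λ' = 58.1 + 4.1420 = 62.2420 pm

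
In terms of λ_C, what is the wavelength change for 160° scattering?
1.9397 λ_C

The Compton shift formula is:
Δλ = λ_C(1 - cos θ)

Dividing both sides by λ_C:
Δλ/λ_C = 1 - cos θ

For θ = 160°:
Δλ/λ_C = 1 - cos(160°)
Δλ/λ_C = 1 - -0.9397
Δλ/λ_C = 1.9397

This means the shift is 1.9397 × λ_C = 4.7063 pm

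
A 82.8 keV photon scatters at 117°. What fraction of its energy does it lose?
0.1907 (or 19.07%)

Calculate initial and final photon energies:

Initial: E₀ = 82.8 keV → λ₀ = 14.9739 pm
Compton shift: Δλ = 3.5278 pm
Final wavelength: λ' = 18.5018 pm
Final energy: E' = 67.0121 keV

Fractional energy loss:
(E₀ - E')/E₀ = (82.8000 - 67.0121)/82.8000
= 15.7879/82.8000
= 0.1907
= 19.07%

(Intermediate values are shown rounded; full precision is carried through to the final answer.)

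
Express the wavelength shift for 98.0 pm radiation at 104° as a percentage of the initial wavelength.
3.0748%

Calculate the Compton shift:
Δλ = λ_C(1 - cos(104°))
Δλ = 2.4263 × (1 - cos(104°))
Δλ = 2.4263 × 1.2419
Δλ = 3.0133 pm

Percentage change:
(Δλ/λ₀) × 100 = (3.0133/98.0) × 100
= 3.0748%

(Intermediate values are shown rounded; full precision is carried through to the final answer.)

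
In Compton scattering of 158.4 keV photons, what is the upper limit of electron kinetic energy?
60.6199 keV

Maximum energy transfer occurs at θ = 180° (backscattering).

Initial photon: E₀ = 158.4 keV → λ₀ = 7.8273 pm

Maximum Compton shift (at 180°):
Δλ_max = 2λ_C = 2 × 2.4263 = 4.8526 pm

Final wavelength:
λ' = 7.8273 + 4.8526 = 12.6799 pm

Minimum photon energy (maximum energy to electron):
E'_min = hc/λ' = 97.7801 keV

Maximum electron kinetic energy:
K_max = E₀ - E'_min = 158.4000 - 97.7801 = 60.6199 keV

(Intermediate values are shown rounded; full precision is carried through to the final answer.)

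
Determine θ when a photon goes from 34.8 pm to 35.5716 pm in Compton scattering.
47.00°

First find the wavelength shift:
Δλ = λ' - λ = 35.5716 - 34.8 = 0.7716 pm

Using Δλ = λ_C(1 - cos θ), with λ_C = h/(m_e·c) ≈ 2.42631024 pm:
cos θ = 1 - Δλ/λ_C
cos θ = 1 - 0.7716/2.42631024
cos θ = 0.681986

θ = arccos(0.681986)
θ = 47.00°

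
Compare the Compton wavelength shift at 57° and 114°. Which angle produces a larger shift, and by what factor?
114° produces the larger shift by a factor of 3.089

Calculate both shifts using Δλ = λ_C(1 - cos θ):

For θ₁ = 57°:
Δλ₁ = 2.4263 × (1 - cos(57°))
Δλ₁ = 2.4263 × 0.4554
Δλ₁ = 1.1048 pm

For θ₂ = 114°:
Δλ₂ = 2.4263 × (1 - cos(114°))
Δλ₂ = 2.4263 × 1.4067
Δλ₂ = 3.4132 pm

The 114° angle produces the larger shift.
Ratio: 3.4132/1.1048 = 3.089

(Intermediate values are shown rounded; full precision is carried through to the final answer.)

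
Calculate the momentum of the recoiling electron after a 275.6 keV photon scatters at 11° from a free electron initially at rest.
2.8132e-23 kg·m/s

The electron is initially at rest, so by conservation of momentum:
p⃗_e = p⃗₀ − p⃗'  (incident photon momentum minus scattered photon momentum)

Photon momentum magnitudes (p = h/λ = E/c):
λ₀ = hc/E₀ = 4.4987 pm → p₀ = h/λ₀ = 1.4729e-22 kg·m/s
Δλ = λ_C(1 − cos 11°) = 0.0446 pm
λ' = 4.5433 pm → p' = h/λ' = 1.4584e-22 kg·m/s

The scattered photon makes angle θ = 11° with the incident direction, so by the law of cosines:
|p⃗_e|² = p₀² + p'² − 2p₀p'cos θ
|p⃗_e|² = (1.4729e-22)² + (1.4584e-22)² − 2·1.4729e-22·1.4584e-22·cos(11°)
|p⃗_e| = 2.8132e-23 kg·m/s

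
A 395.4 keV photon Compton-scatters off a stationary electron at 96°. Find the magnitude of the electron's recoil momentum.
2.5034e-22 kg·m/s

The electron is initially at rest, so by conservation of momentum:
p⃗_e = p⃗₀ − p⃗'  (incident photon momentum minus scattered photon momentum)

Photon momentum magnitudes (p = h/λ = E/c):
λ₀ = hc/E₀ = 3.1357 pm → p₀ = h/λ₀ = 2.1131e-22 kg·m/s
Δλ = λ_C(1 − cos 96°) = 2.6799 pm
λ' = 5.8156 pm → p' = h/λ' = 1.1394e-22 kg·m/s

The scattered photon makes angle θ = 96° with the incident direction, so by the law of cosines:
|p⃗_e|² = p₀² + p'² − 2p₀p'cos θ
|p⃗_e|² = (2.1131e-22)² + (1.1394e-22)² − 2·2.1131e-22·1.1394e-22·cos(96°)
|p⃗_e| = 2.5034e-22 kg·m/s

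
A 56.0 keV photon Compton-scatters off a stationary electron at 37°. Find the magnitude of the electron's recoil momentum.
1.8798e-23 kg·m/s

The electron is initially at rest, so by conservation of momentum:
p⃗_e = p⃗₀ − p⃗'  (incident photon momentum minus scattered photon momentum)

Photon momentum magnitudes (p = h/λ = E/c):
λ₀ = hc/E₀ = 22.1400 pm → p₀ = h/λ₀ = 2.9928e-23 kg·m/s
Δλ = λ_C(1 − cos 37°) = 0.4886 pm
λ' = 22.6286 pm → p' = h/λ' = 2.9282e-23 kg·m/s

The scattered photon makes angle θ = 37° with the incident direction, so by the law of cosines:
|p⃗_e|² = p₀² + p'² − 2p₀p'cos θ
|p⃗_e|² = (2.9928e-23)² + (2.9282e-23)² − 2·2.9928e-23·2.9282e-23·cos(37°)
|p⃗_e| = 1.8798e-23 kg·m/s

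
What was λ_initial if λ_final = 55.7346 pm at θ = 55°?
54.7000 pm

From λ' = λ + Δλ, we have λ = λ' - Δλ

First calculate the Compton shift:
Δλ = λ_C(1 - cos θ)
Δλ = 2.4263 × (1 - cos(55°))
Δλ = 2.4263 × 0.4264
Δλ = 1.0346 pm

Initial wavelength:
λ = λ' - Δλ
λ = 55.7346 - 1.0346
λ = 54.7000 pm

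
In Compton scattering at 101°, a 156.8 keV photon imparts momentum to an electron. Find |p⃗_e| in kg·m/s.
1.1292e-22 kg·m/s

The electron is initially at rest, so by conservation of momentum:
p⃗_e = p⃗₀ − p⃗'  (incident photon momentum minus scattered photon momentum)

Photon momentum magnitudes (p = h/λ = E/c):
λ₀ = hc/E₀ = 7.9072 pm → p₀ = h/λ₀ = 8.3798e-23 kg·m/s
Δλ = λ_C(1 − cos 101°) = 2.8893 pm
λ' = 10.7964 pm → p' = h/λ' = 6.1373e-23 kg·m/s

The scattered photon makes angle θ = 101° with the incident direction, so by the law of cosines:
|p⃗_e|² = p₀² + p'² − 2p₀p'cos θ
|p⃗_e|² = (8.3798e-23)² + (6.1373e-23)² − 2·8.3798e-23·6.1373e-23·cos(101°)
|p⃗_e| = 1.1292e-22 kg·m/s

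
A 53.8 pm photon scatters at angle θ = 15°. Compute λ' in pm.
53.8827 pm

Using the Compton scattering formula:
λ' = λ + Δλ = λ + λ_C(1 - cos θ)

Given:
- Initial wavelength λ = 53.8 pm
- Scattering angle θ = 15°
- Compton wavelength λ_C ≈ 2.4263 pm

Calculate the shift:
Δλ = 2.4263 × (1 - cos(15°))
Δλ = 2.4263 × 0.0341
Δλ = 0.0827 pm

Final wavelength:
λ' = 53.8 + 0.0827 = 53.8827 pm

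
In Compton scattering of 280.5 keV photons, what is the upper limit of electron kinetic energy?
146.7917 keV

Maximum energy transfer occurs at θ = 180° (backscattering).

Initial photon: E₀ = 280.5 keV → λ₀ = 4.4201 pm

Maximum Compton shift (at 180°):
Δλ_max = 2λ_C = 2 × 2.4263 = 4.8526 pm

Final wavelength:
λ' = 4.4201 + 4.8526 = 9.2727 pm

Minimum photon energy (maximum energy to electron):
E'_min = hc/λ' = 133.7083 keV

Maximum electron kinetic energy:
K_max = E₀ - E'_min = 280.5000 - 133.7083 = 146.7917 keV

(Intermediate values are shown rounded; full precision is carried through to the final answer.)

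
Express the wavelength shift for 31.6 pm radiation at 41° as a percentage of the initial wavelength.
1.8834%

Calculate the Compton shift:
Δλ = λ_C(1 - cos(41°))
Δλ = 2.4263 × (1 - cos(41°))
Δλ = 2.4263 × 0.2453
Δλ = 0.5952 pm

Percentage change:
(Δλ/λ₀) × 100 = (0.5952/31.6) × 100
= 1.8834%

(Intermediate values are shown rounded; full precision is carried through to the final answer.)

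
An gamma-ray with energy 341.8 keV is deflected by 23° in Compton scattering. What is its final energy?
324.5430 keV

First convert energy to wavelength:
λ = hc/E, with hc ≈ 1239.842 keV·pm (i.e. 1239.842 eV·nm)

For E = 341.8 keV = 341800 eV:
λ = 1239.842 keV·pm / 341.8 keV
λ = 3.6274 pm

Calculate the Compton shift:
Δλ = λ_C(1 - cos(23°)) = 2.4263 × 0.0795
Δλ = 0.1929 pm

Final wavelength:
λ' = 3.6274 + 0.1929 = 3.8203 pm

Final energy:
E' = hc/λ' = 1239.842 / 3.8203 = 324.5430 keV

(Intermediate values are shown rounded; full precision is carried through to the final answer.)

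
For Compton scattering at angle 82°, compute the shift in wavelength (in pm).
2.0886 pm

Using the Compton scattering formula:
Δλ = λ_C(1 - cos θ)

where λ_C = h/(m_e·c) ≈ 2.4263 pm is the Compton wavelength of an electron.

For θ = 82°:
cos(82°) = 0.1392
1 - cos(82°) = 0.8608

Δλ = 2.4263 × 0.8608
Δλ = 2.0886 pm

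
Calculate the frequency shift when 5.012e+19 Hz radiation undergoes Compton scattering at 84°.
1.335e+19 Hz (decrease)

Convert frequency to wavelength (c = 299792458 m/s):
λ₀ = c/f₀ = 299792458/5.012e+19 = 5.9814936e-12 m = 5.9815 pm

Calculate Compton shift:
Δλ = λ_C(1 - cos(84°)) = 2.1727 pm

Final wavelength:
λ' = λ₀ + Δλ = 5.9815 + 2.1727 = 8.1542 pm

Final frequency:
f' = c/λ' = 299792458/8.1541853e-12 = 3.6765470e+19 Hz

Frequency shift (decrease):
Δf = f₀ - f' = 5.012e+19 - 3.6765470e+19 = 1.335e+19 Hz

(Intermediate values are shown rounded; full precision is carried through to the final answer.)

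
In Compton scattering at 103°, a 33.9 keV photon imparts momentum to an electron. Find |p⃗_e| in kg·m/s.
2.7305e-23 kg·m/s

The electron is initially at rest, so by conservation of momentum:
p⃗_e = p⃗₀ − p⃗'  (incident photon momentum minus scattered photon momentum)

Photon momentum magnitudes (p = h/λ = E/c):
λ₀ = hc/E₀ = 36.5735 pm → p₀ = h/λ₀ = 1.8117e-23 kg·m/s
Δλ = λ_C(1 − cos 103°) = 2.9721 pm
λ' = 39.5456 pm → p' = h/λ' = 1.6756e-23 kg·m/s

The scattered photon makes angle θ = 103° with the incident direction, so by the law of cosines:
|p⃗_e|² = p₀² + p'² − 2p₀p'cos θ
|p⃗_e|² = (1.8117e-23)² + (1.6756e-23)² − 2·1.8117e-23·1.6756e-23·cos(103°)
|p⃗_e| = 2.7305e-23 kg·m/s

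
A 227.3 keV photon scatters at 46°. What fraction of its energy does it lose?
0.1196 (or 11.96%)

Calculate initial and final photon energies:

Initial: E₀ = 227.3 keV → λ₀ = 5.4547 pm
Compton shift: Δλ = 0.7409 pm
Final wavelength: λ' = 6.1955 pm
Final energy: E' = 200.1196 keV

Fractional energy loss:
(E₀ - E')/E₀ = (227.3000 - 200.1196)/227.3000
= 27.1804/227.3000
= 0.1196
= 11.96%

(Intermediate values are shown rounded; full precision is carried through to the final answer.)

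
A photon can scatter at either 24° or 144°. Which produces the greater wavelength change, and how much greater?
144° produces the larger shift by a factor of 20.924

Calculate both shifts using Δλ = λ_C(1 - cos θ):

For θ₁ = 24°:
Δλ₁ = 2.4263 × (1 - cos(24°))
Δλ₁ = 2.4263 × 0.0865
Δλ₁ = 0.2098 pm

For θ₂ = 144°:
Δλ₂ = 2.4263 × (1 - cos(144°))
Δλ₂ = 2.4263 × 1.8090
Δλ₂ = 4.3892 pm

The 144° angle produces the larger shift.
Ratio: 4.3892/0.2098 = 20.924

(Intermediate values are shown rounded; full precision is carried through to the final answer.)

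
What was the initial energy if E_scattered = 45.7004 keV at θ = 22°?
46.0000 keV

Convert final energy to wavelength (hc ≈ 1239.842 keV·pm):
λ' = hc/E' = 1239.842 / 45.7004 = 27.1298 pm

Calculate the Compton shift:
Δλ = λ_C(1 - cos(22°))
Δλ = 2.4263 × (1 - cos(22°))
Δλ = 0.1767 pm

Initial wavelength:
λ = λ' - Δλ = 27.1298 - 0.1767 = 26.9531 pm

Initial energy:
E = hc/λ = 1239.842 / 26.9531 = 46.0000 keV

(Intermediate values are shown rounded; full precision is carried through to the final answer.)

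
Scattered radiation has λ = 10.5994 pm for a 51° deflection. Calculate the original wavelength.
9.7000 pm

From λ' = λ + Δλ, we have λ = λ' - Δλ

First calculate the Compton shift:
Δλ = λ_C(1 - cos θ)
Δλ = 2.4263 × (1 - cos(51°))
Δλ = 2.4263 × 0.3707
Δλ = 0.8994 pm

Initial wavelength:
λ = λ' - Δλ
λ = 10.5994 - 0.8994
λ = 9.7000 pm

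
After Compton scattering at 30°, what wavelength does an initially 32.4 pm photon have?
32.7251 pm

Using the Compton formula: λ' = λ + λ_C(1 − cos θ)

For θ = 30°, cos θ = √3/2 (exact) ≈ 0.8660, so:
1 − cos 30° = 1 − (√3/2) ≈ 0.1340

Δλ = λ_C × 0.1340 = 2.4263 × 0.1340 = 0.3251 pm

λ' = 32.4 + 0.3251 = 32.7251 pm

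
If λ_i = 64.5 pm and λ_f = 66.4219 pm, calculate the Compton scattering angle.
78.00°

First find the wavelength shift:
Δλ = λ' - λ = 66.4219 - 64.5 = 1.9219 pm

Using Δλ = λ_C(1 - cos θ), with λ_C = h/(m_e·c) ≈ 2.42631024 pm:
cos θ = 1 - Δλ/λ_C
cos θ = 1 - 1.9219/2.42631024
cos θ = 0.207892

θ = arccos(0.207892)
θ = 78.00°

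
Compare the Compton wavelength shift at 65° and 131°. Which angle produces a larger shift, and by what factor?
131° produces the larger shift by a factor of 2.868

Calculate both shifts using Δλ = λ_C(1 - cos θ):

For θ₁ = 65°:
Δλ₁ = 2.4263 × (1 - cos(65°))
Δλ₁ = 2.4263 × 0.5774
Δλ₁ = 1.4009 pm

For θ₂ = 131°:
Δλ₂ = 2.4263 × (1 - cos(131°))
Δλ₂ = 2.4263 × 1.6561
Δλ₂ = 4.0181 pm

The 131° angle produces the larger shift.
Ratio: 4.0181/1.4009 = 2.868

(Intermediate values are shown rounded; full precision is carried through to the final answer.)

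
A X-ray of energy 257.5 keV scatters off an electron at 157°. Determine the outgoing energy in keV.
130.8587 keV

First convert energy to wavelength:
λ = hc/E, with hc ≈ 1239.842 keV·pm (i.e. 1239.842 eV·nm)

For E = 257.5 keV = 257500 eV:
λ = 1239.842 keV·pm / 257.5 keV
λ = 4.8149 pm

Calculate the Compton shift:
Δλ = λ_C(1 - cos(157°)) = 2.4263 × 1.9205
Δλ = 4.6597 pm

Final wavelength:
λ' = 4.8149 + 4.6597 = 9.4747 pm

Final energy:
E' = hc/λ' = 1239.842 / 9.4747 = 130.8587 keV

(Intermediate values are shown rounded; full precision is carried through to the final answer.)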